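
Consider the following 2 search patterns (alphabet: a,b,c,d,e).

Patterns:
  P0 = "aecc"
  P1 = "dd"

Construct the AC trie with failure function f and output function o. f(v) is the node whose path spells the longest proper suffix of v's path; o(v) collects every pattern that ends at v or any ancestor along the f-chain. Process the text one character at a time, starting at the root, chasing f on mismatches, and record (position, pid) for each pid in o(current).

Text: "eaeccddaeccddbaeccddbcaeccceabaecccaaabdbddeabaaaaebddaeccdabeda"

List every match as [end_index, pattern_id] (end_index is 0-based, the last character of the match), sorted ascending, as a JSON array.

Build:
Trie nodes:
  0='ε' goto a→1 d→5
  1='a' goto e→2
  2='ae' goto c→3
  3='aec' goto c→4
  4='aecc' goto ·  [P0 ends]
  5='d' goto d→6
  6='dd' goto ·  [P1 ends]

BFS fail/out derivation:
  fail(1) 'a': from fail(0)=0 chase 'a': 0 ⇒ 0;  out=∅∪out(0)=∅
  fail(5) 'd': from fail(0)=0 chase 'd': 0 ⇒ 0;  out=∅∪out(0)=∅
  fail(2) 'ae': from fail(1)=0 chase 'e': 0 ⇒ 0;  out=∅∪out(0)=∅
  fail(6) 'dd': from fail(5)=0 chase 'd': 0 ⇒ 5;  out={1}∪out(5)={1}
  fail(3) 'aec': from fail(2)=0 chase 'c': 0 ⇒ 0;  out=∅∪out(0)=∅
  fail(4) 'aecc': from fail(3)=0 chase 'c': 0 ⇒ 0;  out={0}∪out(0)={0}

Run:
i=0 'e': node 0→0
i=1 'a': node 0→1
i=2 'e': node 1→2
i=3 'c': node 2→3
i=4 'c': node 3→4  → match P0@[1:4]
i=5 'd': node 4→5 ·f
i=6 'd': node 5→6  → match P1@[5:6]
i=7 'a': node 6→1 ·f
i=8 'e': node 1→2
i=9 'c': node 2→3
i=10 'c': node 3→4  → match P0@[7:10]
i=11 'd': node 4→5 ·f
i=12 'd': node 5→6  → match P1@[11:12]
i=13 'b': node 6→0 ·f
i=14 'a': node 0→1
i=15 'e': node 1→2
i=16 'c': node 2→3
i=17 'c': node 3→4  → match P0@[14:17]
i=18 'd': node 4→5 ·f
i=19 'd': node 5→6  → match P1@[18:19]
i=20 'b': node 6→0 ·f
i=21 'c': node 0→0
i=22 'a': node 0→1
i=23 'e': node 1→2
i=24 'c': node 2→3
i=25 'c': node 3→4  → match P0@[22:25]
i=26 'c': node 4→0 ·f
i=27 'e': node 0→0
i=28 'a': node 0→1
i=29 'b': node 1→0 ·f
i=30 'a': node 0→1
i=31 'e': node 1→2
i=32 'c': node 2→3
i=33 'c': node 3→4  → match P0@[30:33]
i=34 'c': node 4→0 ·f
i=35 'a': node 0→1
i=36 'a': node 1→1 ·f
i=37 'a': node 1→1 ·f
i=38 'b': node 1→0 ·f
i=39 'd': node 0→5
i=40 'b': node 5→0 ·f
i=41 'd': node 0→5
i=42 'd': node 5→6  → match P1@[41:42]
i=43 'e': node 6→0 ·f
i=44 'a': node 0→1
i=45 'b': node 1→0 ·f
i=46 'a': node 0→1
i=47 'a': node 1→1 ·f
i=48 'a': node 1→1 ·f
i=49 'a': node 1→1 ·f
i=50 'e': node 1→2
i=51 'b': node 2→0 ·f
i=52 'd': node 0→5
i=53 'd': node 5→6  → match P1@[52:53]
i=54 'a': node 6→1 ·f
i=55 'e': node 1→2
i=56 'c': node 2→3
i=57 'c': node 3→4  → match P0@[54:57]
i=58 'd': node 4→5 ·f
i=59 'a': node 5→1 ·f
i=60 'b': node 1→0 ·f
i=61 'e': node 0→0
i=62 'd': node 0→5
i=63 'a': node 5→1 ·f

Result: [[4,0],[6,1],[10,0],[12,1],[17,0],[19,1],[25,0],[33,0],[42,1],[53,1],[57,0]]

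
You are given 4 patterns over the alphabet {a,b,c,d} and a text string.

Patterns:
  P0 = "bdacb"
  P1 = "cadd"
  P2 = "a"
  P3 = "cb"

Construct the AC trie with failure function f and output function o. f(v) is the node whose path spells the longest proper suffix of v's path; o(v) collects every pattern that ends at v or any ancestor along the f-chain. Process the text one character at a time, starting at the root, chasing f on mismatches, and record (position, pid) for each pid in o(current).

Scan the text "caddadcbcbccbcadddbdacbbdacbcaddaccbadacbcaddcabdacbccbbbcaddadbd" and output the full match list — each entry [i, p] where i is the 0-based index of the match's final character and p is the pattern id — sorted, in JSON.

Construct AC machine:
Trie nodes:
  n0 'ε': a→10 b→1 c→6
  n1 'b': d→2
  n2 'bd': a→3
  n3 'bda': c→4
  n4 'bdac': b→5
  n5 'bdacb': ·  [P0 ends]
  n6 'c': a→7 b→11
  n7 'ca': d→8
  n8 'cad': d→9
  n9 'cadd': ·  [P1 ends]
  n10 'a': ·  [P2 ends]
  n11 'cb': ·  [P3 ends]

Failure links (BFS by depth):
  n1('b'): parent n0 fail=0; on 'b' 0 → fail=0;  out ∅∪∅=∅
  n6('c'): parent n0 fail=0; on 'c' 0 → fail=0;  out ∅∪∅=∅
  n10('a'): parent n0 fail=0; on 'a' 0 → fail=0;  out {2}∪∅={2}
  n2('bd'): parent n1 fail=0; on 'd' 0 → fail=0;  out ∅∪∅=∅
  n7('ca'): parent n6 fail=0; on 'a' 0 → fail=10;  out ∅∪{2}={2}
  n11('cb'): parent n6 fail=0; on 'b' 0 → fail=1;  out {3}∪∅={3}
  n3('bda'): parent n2 fail=0; on 'a' 0 → fail=10;  out ∅∪{2}={2}
  n8('cad'): parent n7 fail=10; on 'd' 10→0 → fail=0;  out ∅∪∅=∅
  n4('bdac'): parent n3 fail=10; on 'c' 10→0 → fail=6;  out ∅∪∅=∅
  n9('cadd'): parent n8 fail=0; on 'd' 0 → fail=0;  out {1}∪∅={1}
  n5('bdacb'): parent n4 fail=6; on 'b' 6 → fail=11;  out {0}∪{3}={0,3}

Scan:
[0] read 'c'  n0⇒n6
[1] read 'a'  n6⇒n7  ** P2@[1:1]
[2] read 'd'  n7⇒n8
[3] read 'd'  n8⇒n9  ** P1@[0:3]
[4] read 'a'  n9⇒n10 (fail-walked)  ** P2@[4:4]
[5] read 'd'  n10⇒n0 (fail-walked)
[6] read 'c'  n0⇒n6
[7] read 'b'  n6⇒n11  ** P3@[6:7]
[8] read 'c'  n11⇒n6 (fail-walked)
[9] read 'b'  n6⇒n11  ** P3@[8:9]
[10] read 'c'  n11⇒n6 (fail-walked)
[11] read 'c'  n6⇒n6 (fail-walked)
[12] read 'b'  n6⇒n11  ** P3@[11:12]
[13] read 'c'  n11⇒n6 (fail-walked)
[14] read 'a'  n6⇒n7  ** P2@[14:14]
[15] read 'd'  n7⇒n8
[16] read 'd'  n8⇒n9  ** P1@[13:16]
[17] read 'd'  n9⇒n0 (fail-walked)
[18] read 'b'  n0⇒n1
[19] read 'd'  n1⇒n2
[20] read 'a'  n2⇒n3  ** P2@[20:20]
[21] read 'c'  n3⇒n4
[22] read 'b'  n4⇒n5  ** P0@[18:22],P3@[21:22]
[23] read 'b'  n5⇒n1 (fail-walked)
[24] read 'd'  n1⇒n2
[25] read 'a'  n2⇒n3  ** P2@[25:25]
[26] read 'c'  n3⇒n4
[27] read 'b'  n4⇒n5  ** P0@[23:27],P3@[26:27]
[28] read 'c'  n5⇒n6 (fail-walked)
[29] read 'a'  n6⇒n7  ** P2@[29:29]
[30] read 'd'  n7⇒n8
[31] read 'd'  n8⇒n9  ** P1@[28:31]
[32] read 'a'  n9⇒n10 (fail-walked)  ** P2@[32:32]
[33] read 'c'  n10⇒n6 (fail-walked)
[34] read 'c'  n6⇒n6 (fail-walked)
[35] read 'b'  n6⇒n11  ** P3@[34:35]
[36] read 'a'  n11⇒n10 (fail-walked)  ** P2@[36:36]
[37] read 'd'  n10⇒n0 (fail-walked)
[38] read 'a'  n0⇒n10  ** P2@[38:38]
[39] read 'c'  n10⇒n6 (fail-walked)
[40] read 'b'  n6⇒n11  ** P3@[39:40]
[41] read 'c'  n11⇒n6 (fail-walked)
[42] read 'a'  n6⇒n7  ** P2@[42:42]
[43] read 'd'  n7⇒n8
[44] read 'd'  n8⇒n9  ** P1@[41:44]
[45] read 'c'  n9⇒n6 (fail-walked)
[46] read 'a'  n6⇒n7  ** P2@[46:46]
[47] read 'b'  n7⇒n1 (fail-walked)
[48] read 'd'  n1⇒n2
[49] read 'a'  n2⇒n3  ** P2@[49:49]
[50] read 'c'  n3⇒n4
[51] read 'b'  n4⇒n5  ** P0@[47:51],P3@[50:51]
[52] read 'c'  n5⇒n6 (fail-walked)
[53] read 'c'  n6⇒n6 (fail-walked)
[54] read 'b'  n6⇒n11  ** P3@[53:54]
[55] read 'b'  n11⇒n1 (fail-walked)
[56] read 'b'  n1⇒n1 (fail-walked)
[57] read 'c'  n1⇒n6 (fail-walked)
[58] read 'a'  n6⇒n7  ** P2@[58:58]
[59] read 'd'  n7⇒n8
[60] read 'd'  n8⇒n9  ** P1@[57:60]
[61] read 'a'  n9⇒n10 (fail-walked)  ** P2@[61:61]
[62] read 'd'  n10⇒n0 (fail-walked)
[63] read 'b'  n0⇒n1
[64] read 'd'  n1⇒n2

Matches: [[1,2],[3,1],[4,2],[7,3],[9,3],[12,3],[14,2],[16,1],[20,2],[22,0],[22,3],[25,2],[27,0],[27,3],[29,2],[31,1],[32,2],[35,3],[36,2],[38,2],[40,3],[42,2],[44,1],[46,2],[49,2],[51,0],[51,3],[54,3],[58,2],[60,1],[61,2]]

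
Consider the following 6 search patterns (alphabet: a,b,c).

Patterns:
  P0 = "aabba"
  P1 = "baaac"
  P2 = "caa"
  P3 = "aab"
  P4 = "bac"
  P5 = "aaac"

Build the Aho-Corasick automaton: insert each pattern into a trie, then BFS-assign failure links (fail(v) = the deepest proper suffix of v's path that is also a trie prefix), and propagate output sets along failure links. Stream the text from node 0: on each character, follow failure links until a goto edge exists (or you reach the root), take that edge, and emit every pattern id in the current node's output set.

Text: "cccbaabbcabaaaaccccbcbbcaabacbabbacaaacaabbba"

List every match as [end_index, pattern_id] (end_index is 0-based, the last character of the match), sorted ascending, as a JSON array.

Build:
Trie nodes:
  n0 'ε': a→1 b→6 c→11
  n1 'a': a→2
  n2 'aa': a→15 b→3
  n3 'aab': b→4  [P3 ends]
  n4 'aabb': a→5
  n5 'aabba': ·  [P0 ends]
  n6 'b': a→7
  n7 'ba': a→8 c→14
  n8 'baa': a→9
  n9 'baaa': c→10
  n10 'baaac': ·  [P1 ends]
  n11 'c': a→12
  n12 'ca': a→13
  n13 'caa': ·  [P2 ends]
  n14 'bac': ·  [P4 ends]
  n15 'aaa': c→16
  n16 'aaac': ·  [P5 ends]

BFS fail/out derivation:
  n1('a'): parent n0 fail=0; on 'a' 0 → fail=0;  out ∅∪∅=∅
  n6('b'): parent n0 fail=0; on 'b' 0 → fail=0;  out ∅∪∅=∅
  n11('c'): parent n0 fail=0; on 'c' 0 → fail=0;  out ∅∪∅=∅
  n2('aa'): parent n1 fail=0; on 'a' 0 → fail=1;  out ∅∪∅=∅
  n7('ba'): parent n6 fail=0; on 'a' 0 → fail=1;  out ∅∪∅=∅
  n12('ca'): parent n11 fail=0; on 'a' 0 → fail=1;  out ∅∪∅=∅
  n3('aab'): parent n2 fail=1; on 'b' 1→0 → fail=6;  out {3}∪∅={3}
  n8('baa'): parent n7 fail=1; on 'a' 1 → fail=2;  out ∅∪∅=∅
  n13('caa'): parent n12 fail=1; on 'a' 1 → fail=2;  out {2}∪∅={2}
  n14('bac'): parent n7 fail=1; on 'c' 1→0 → fail=11;  out {4}∪∅={4}
  n15('aaa'): parent n2 fail=1; on 'a' 1 → fail=2;  out ∅∪∅=∅
  n4('aabb'): parent n3 fail=6; on 'b' 6→0 → fail=6;  out ∅∪∅=∅
  n9('baaa'): parent n8 fail=2; on 'a' 2 → fail=15;  out ∅∪∅=∅
  n16('aaac'): parent n15 fail=2; on 'c' 2→1→0 → fail=11;  out {5}∪∅={5}
  n5('aabba'): parent n4 fail=6; on 'a' 6 → fail=7;  out {0}∪∅={0}
  n10('baaac'): parent n9 fail=15; on 'c' 15 → fail=16;  out {1}∪{5}={1,5}

Scan:
i=0 'c': node 0→11
i=1 'c': node 11→11 (fail-walked)
i=2 'c': node 11→11 (fail-walked)
i=3 'b': node 11→6 (fail-walked)
i=4 'a': node 6→7
i=5 'a': node 7→8
i=6 'b': node 8→3 (fail-walked)  ** P3@[4:6]
i=7 'b': node 3→4
i=8 'c': node 4→11 (fail-walked)
i=9 'a': node 11→12
i=10 'b': node 12→6 (fail-walked)
i=11 'a': node 6→7
i=12 'a': node 7→8
i=13 'a': node 8→9
i=14 'a': node 9→15 (fail-walked)
i=15 'c': node 15→16  ** P5@[12:15]
i=16 'c': node 16→11 (fail-walked)
i=17 'c': node 11→11 (fail-walked)
i=18 'c': node 11→11 (fail-walked)
i=19 'b': node 11→6 (fail-walked)
i=20 'c': node 6→11 (fail-walked)
i=21 'b': node 11→6 (fail-walked)
i=22 'b': node 6→6 (fail-walked)
i=23 'c': node 6→11 (fail-walked)
i=24 'a': node 11→12
i=25 'a': node 12→13  ** P2@[23:25]
i=26 'b': node 13→3 (fail-walked)  ** P3@[24:26]
i=27 'a': node 3→7 (fail-walked)
i=28 'c': node 7→14  ** P4@[26:28]
i=29 'b': node 14→6 (fail-walked)
i=30 'a': node 6→7
i=31 'b': node 7→6 (fail-walked)
i=32 'b': node 6→6 (fail-walked)
i=33 'a': node 6→7
i=34 'c': node 7→14  ** P4@[32:34]
i=35 'a': node 14→12 (fail-walked)
i=36 'a': node 12→13  ** P2@[34:36]
i=37 'a': node 13→15 (fail-walked)
i=38 'c': node 15→16  ** P5@[35:38]
i=39 'a': node 16→12 (fail-walked)
i=40 'a': node 12→13  ** P2@[38:40]
i=41 'b': node 13→3 (fail-walked)  ** P3@[39:41]
i=42 'b': node 3→4
i=43 'b': node 4→6 (fail-walked)
i=44 'a': node 6→7

All matches (sorted): [[6,3],[15,5],[25,2],[26,3],[28,4],[34,4],[36,2],[38,5],[40,2],[41,3]]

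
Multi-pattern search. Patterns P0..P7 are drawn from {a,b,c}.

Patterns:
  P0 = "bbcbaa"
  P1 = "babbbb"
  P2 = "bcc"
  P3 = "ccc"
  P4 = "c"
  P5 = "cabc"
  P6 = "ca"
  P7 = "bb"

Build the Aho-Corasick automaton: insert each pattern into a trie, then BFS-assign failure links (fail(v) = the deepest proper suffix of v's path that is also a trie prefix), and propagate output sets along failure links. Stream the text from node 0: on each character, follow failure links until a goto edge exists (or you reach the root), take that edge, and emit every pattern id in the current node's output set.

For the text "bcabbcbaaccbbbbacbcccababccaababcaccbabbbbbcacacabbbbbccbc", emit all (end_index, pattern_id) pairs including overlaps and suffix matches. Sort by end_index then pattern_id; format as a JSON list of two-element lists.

Construct AC machine:
Trie (insert patterns):
  n0 'ε': b→1 c→14
  n1 'b': a→7 b→2 c→12
  n2 'bb': c→3  ←P7
  n3 'bbc': b→4
  n4 'bbcb': a→5
  n5 'bbcba': a→6
  n6 'bbcbaa': ·  ←P0
  n7 'ba': b→8
  n8 'bab': b→9
  n9 'babb': b→10
  n10 'babbb': b→11
  n11 'babbbb': ·  ←P1
  n12 'bc': c→13
  n13 'bcc': ·  ←P2
  n14 'c': a→17 c→15  ←P4
  n15 'cc': c→16
  n16 'ccc': ·  ←P3
  n17 'ca': b→18  ←P6
  n18 'cab': c→19
  n19 'cabc': ·  ←P5

Failure links (BFS by depth):
  fail(1) 'b': from fail(0)=0 chase 'b': 0 ⇒ 0;  out=∅∪out(0)=∅
  fail(14) 'c': from fail(0)=0 chase 'c': 0 ⇒ 0;  out={4}∪out(0)={4}
  fail(2) 'bb': from fail(1)=0 chase 'b': 0 ⇒ 1;  out={7}∪out(1)={7}
  fail(7) 'ba': from fail(1)=0 chase 'a': 0 ⇒ 0;  out=∅∪out(0)=∅
  fail(12) 'bc': from fail(1)=0 chase 'c': 0 ⇒ 14;  out=∅∪out(14)={4}
  fail(15) 'cc': from fail(14)=0 chase 'c': 0 ⇒ 14;  out=∅∪out(14)={4}
  fail(17) 'ca': from fail(14)=0 chase 'a': 0 ⇒ 0;  out={6}∪out(0)={6}
  fail(3) 'bbc': from fail(2)=1 chase 'c': 1 ⇒ 12;  out=∅∪out(12)={4}
  fail(8) 'bab': from fail(7)=0 chase 'b': 0 ⇒ 1;  out=∅∪out(1)=∅
  fail(13) 'bcc': from fail(12)=14 chase 'c': 14 ⇒ 15;  out={2}∪out(15)={2,4}
  fail(16) 'ccc': from fail(15)=14 chase 'c': 14 ⇒ 15;  out={3}∪out(15)={3,4}
  fail(18) 'cab': from fail(17)=0 chase 'b': 0 ⇒ 1;  out=∅∪out(1)=∅
  fail(4) 'bbcb': from fail(3)=12 chase 'b': 12→14→0 ⇒ 1;  out=∅∪out(1)=∅
  fail(9) 'babb': from fail(8)=1 chase 'b': 1 ⇒ 2;  out=∅∪out(2)={7}
  fail(19) 'cabc': from fail(18)=1 chase 'c': 1 ⇒ 12;  out={5}∪out(12)={4,5}
  fail(5) 'bbcba': from fail(4)=1 chase 'a': 1 ⇒ 7;  out=∅∪out(7)=∅
  fail(10) 'babbb': from fail(9)=2 chase 'b': 2→1 ⇒ 2;  out=∅∪out(2)={7}
  fail(6) 'bbcbaa': from fail(5)=7 chase 'a': 7→0 ⇒ 0;  out={0}∪out(0)={0}
  fail(11) 'babbbb': from fail(10)=2 chase 'b': 2→1 ⇒ 2;  out={1}∪out(2)={1,7}

Run:
i=0 'b': node 0→1
i=1 'c': node 1→12  emit P4@[1:1]
i=2 'a': node 12→17 (fail-walked)  emit P6@[1:2]
i=3 'b': node 17→18
i=4 'b': node 18→2 (fail-walked)  emit P7@[3:4]
i=5 'c': node 2→3  emit P4@[5:5]
i=6 'b': node 3→4
i=7 'a': node 4→5
i=8 'a': node 5→6  emit P0@[3:8]
i=9 'c': node 6→14 (fail-walked)  emit P4@[9:9]
i=10 'c': node 14→15  emit P4@[10:10]
i=11 'b': node 15→1 (fail-walked)
i=12 'b': node 1→2  emit P7@[11:12]
i=13 'b': node 2→2 (fail-walked)  emit P7@[12:13]
i=14 'b': node 2→2 (fail-walked)  emit P7@[13:14]
i=15 'a': node 2→7 (fail-walked)
i=16 'c': node 7→14 (fail-walked)  emit P4@[16:16]
i=17 'b': node 14→1 (fail-walked)
i=18 'c': node 1→12  emit P4@[18:18]
i=19 'c': node 12→13  emit P2@[17:19],P4@[19:19]
i=20 'c': node 13→16 (fail-walked)  emit P3@[18:20],P4@[20:20]
i=21 'a': node 16→17 (fail-walked)  emit P6@[20:21]
i=22 'b': node 17→18
i=23 'a': node 18→7 (fail-walked)
i=24 'b': node 7→8
i=25 'c': node 8→12 (fail-walked)  emit P4@[25:25]
i=26 'c': node 12→13  emit P2@[24:26],P4@[26:26]
i=27 'a': node 13→17 (fail-walked)  emit P6@[26:27]
i=28 'a': node 17→0 (fail-walked)
i=29 'b': node 0→1
i=30 'a': node 1→7
i=31 'b': node 7→8
i=32 'c': node 8→12 (fail-walked)  emit P4@[32:32]
i=33 'a': node 12→17 (fail-walked)  emit P6@[32:33]
i=34 'c': node 17→14 (fail-walked)  emit P4@[34:34]
i=35 'c': node 14→15  emit P4@[35:35]
i=36 'b': node 15→1 (fail-walked)
i=37 'a': node 1→7
i=38 'b': node 7→8
i=39 'b': node 8→9  emit P7@[38:39]
i=40 'b': node 9→10  emit P7@[39:40]
i=41 'b': node 10→11  emit P1@[36:41],P7@[40:41]
i=42 'b': node 11→2 (fail-walked)  emit P7@[41:42]
i=43 'c': node 2→3  emit P4@[43:43]
i=44 'a': node 3→17 (fail-walked)  emit P6@[43:44]
i=45 'c': node 17→14 (fail-walked)  emit P4@[45:45]
i=46 'a': node 14→17  emit P6@[45:46]
i=47 'c': node 17→14 (fail-walked)  emit P4@[47:47]
i=48 'a': node 14→17  emit P6@[47:48]
i=49 'b': node 17→18
i=50 'b': node 18→2 (fail-walked)  emit P7@[49:50]
i=51 'b': node 2→2 (fail-walked)  emit P7@[50:51]
i=52 'b': node 2→2 (fail-walked)  emit P7@[51:52]
i=53 'b': node 2→2 (fail-walked)  emit P7@[52:53]
i=54 'c': node 2→3  emit P4@[54:54]
i=55 'c': node 3→13 (fail-walked)  emit P2@[53:55],P4@[55:55]
i=56 'b': node 13→1 (fail-walked)
i=57 'c': node 1→12  emit P4@[57:57]

Result: [[1,4],[2,6],[4,7],[5,4],[8,0],[9,4],[10,4],[12,7],[13,7],[14,7],[16,4],[18,4],[19,2],[19,4],[20,3],[20,4],[21,6],[25,4],[26,2],[26,4],[27,6],[32,4],[33,6],[34,4],[35,4],[39,7],[40,7],[41,1],[41,7],[42,7],[43,4],[44,6],[45,4],[46,6],[47,4],[48,6],[50,7],[51,7],[52,7],[53,7],[54,4],[55,2],[55,4],[57,4]]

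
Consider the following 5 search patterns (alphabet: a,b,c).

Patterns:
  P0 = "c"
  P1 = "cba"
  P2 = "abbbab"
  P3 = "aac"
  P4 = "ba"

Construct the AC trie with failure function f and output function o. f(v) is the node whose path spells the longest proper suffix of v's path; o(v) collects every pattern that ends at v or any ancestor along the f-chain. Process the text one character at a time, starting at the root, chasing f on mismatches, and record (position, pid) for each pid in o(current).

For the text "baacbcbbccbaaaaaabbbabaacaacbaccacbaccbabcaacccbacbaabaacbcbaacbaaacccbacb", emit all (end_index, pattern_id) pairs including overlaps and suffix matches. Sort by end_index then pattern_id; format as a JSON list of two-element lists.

Construct AC machine:
Trie (insert patterns):
  n0 'ε': a→4 b→12 c→1
  n1 'c': b→2  ←P0
  n2 'cb': a→3
  n3 'cba': ·  ←P1
  n4 'a': a→10 b→5
  n5 'ab': b→6
  n6 'abb': b→7
  n7 'abbb': a→8
  n8 'abbba': b→9
  n9 'abbbab': ·  ←P2
  n10 'aa': c→11
  n11 'aac': ·  ←P3
  n12 'b': a→13
  n13 'ba': ·  ←P4

Failure links (BFS by depth):
  fail(1) 'c': from fail(0)=0 chase 'c': 0 ⇒ 0;  out={0}∪out(0)={0}
  fail(4) 'a': from fail(0)=0 chase 'a': 0 ⇒ 0;  out=∅∪out(0)=∅
  fail(12) 'b': from fail(0)=0 chase 'b': 0 ⇒ 0;  out=∅∪out(0)=∅
  fail(2) 'cb': from fail(1)=0 chase 'b': 0 ⇒ 12;  out=∅∪out(12)=∅
  fail(5) 'ab': from fail(4)=0 chase 'b': 0 ⇒ 12;  out=∅∪out(12)=∅
  fail(10) 'aa': from fail(4)=0 chase 'a': 0 ⇒ 4;  out=∅∪out(4)=∅
  fail(13) 'ba': from fail(12)=0 chase 'a': 0 ⇒ 4;  out={4}∪out(4)={4}
  fail(3) 'cba': from fail(2)=12 chase 'a': 12 ⇒ 13;  out={1}∪out(13)={1,4}
  fail(6) 'abb': from fail(5)=12 chase 'b': 12→0 ⇒ 12;  out=∅∪out(12)=∅
  fail(11) 'aac': from fail(10)=4 chase 'c': 4→0 ⇒ 1;  out={3}∪out(1)={0,3}
  fail(7) 'abbb': from fail(6)=12 chase 'b': 12→0 ⇒ 12;  out=∅∪out(12)=∅
  fail(8) 'abbba': from fail(7)=12 chase 'a': 12 ⇒ 13;  out=∅∪out(13)={4}
  fail(9) 'abbbab': from fail(8)=13 chase 'b': 13→4 ⇒ 5;  out={2}∪out(5)={2}

Run:
i=0 'b': node 0→12
i=1 'a': node 12→13  → match P4@[0:1]
i=2 'a': node 13→10 (via fail)
i=3 'c': node 10→11  → match P0@[3:3],P3@[1:3]
i=4 'b': node 11→2 (via fail)
i=5 'c': node 2→1 (via fail)  → match P0@[5:5]
i=6 'b': node 1→2
i=7 'b': node 2→12 (via fail)
i=8 'c': node 12→1 (via fail)  → match P0@[8:8]
i=9 'c': node 1→1 (via fail)  → match P0@[9:9]
i=10 'b': node 1→2
i=11 'a': node 2→3  → match P1@[9:11],P4@[10:11]
i=12 'a': node 3→10 (via fail)
i=13 'a': node 10→10 (via fail)
i=14 'a': node 10→10 (via fail)
i=15 'a': node 10→10 (via fail)
i=16 'a': node 10→10 (via fail)
i=17 'b': node 10→5 (via fail)
i=18 'b': node 5→6
i=19 'b': node 6→7
i=20 'a': node 7→8  → match P4@[19:20]
i=21 'b': node 8→9  → match P2@[16:21]
i=22 'a': node 9→13 (via fail)  → match P4@[21:22]
i=23 'a': node 13→10 (via fail)
i=24 'c': node 10→11  → match P0@[24:24],P3@[22:24]
i=25 'a': node 11→4 (via fail)
i=26 'a': node 4→10
i=27 'c': node 10→11  → match P0@[27:27],P3@[25:27]
i=28 'b': node 11→2 (via fail)
i=29 'a': node 2→3  → match P1@[27:29],P4@[28:29]
i=30 'c': node 3→1 (via fail)  → match P0@[30:30]
i=31 'c': node 1→1 (via fail)  → match P0@[31:31]
i=32 'a': node 1→4 (via fail)
i=33 'c': node 4→1 (via fail)  → match P0@[33:33]
i=34 'b': node 1→2
i=35 'a': node 2→3  → match P1@[33:35],P4@[34:35]
i=36 'c': node 3→1 (via fail)  → match P0@[36:36]
i=37 'c': node 1→1 (via fail)  → match P0@[37:37]
i=38 'b': node 1→2
i=39 'a': node 2→3  → match P1@[37:39],P4@[38:39]
i=40 'b': node 3→5 (via fail)
i=41 'c': node 5→1 (via fail)  → match P0@[41:41]
i=42 'a': node 1→4 (via fail)
i=43 'a': node 4→10
i=44 'c': node 10→11  → match P0@[44:44],P3@[42:44]
i=45 'c': node 11→1 (via fail)  → match P0@[45:45]
i=46 'c': node 1→1 (via fail)  → match P0@[46:46]
i=47 'b': node 1→2
i=48 'a': node 2→3  → match P1@[46:48],P4@[47:48]
i=49 'c': node 3→1 (via fail)  → match P0@[49:49]
i=50 'b': node 1→2
i=51 'a': node 2→3  → match P1@[49:51],P4@[50:51]
i=52 'a': node 3→10 (via fail)
i=53 'b': node 10→5 (via fail)
i=54 'a': node 5→13 (via fail)  → match P4@[53:54]
i=55 'a': node 13→10 (via fail)
i=56 'c': node 10→11  → match P0@[56:56],P3@[54:56]
i=57 'b': node 11→2 (via fail)
i=58 'c': node 2→1 (via fail)  → match P0@[58:58]
i=59 'b': node 1→2
i=60 'a': node 2→3  → match P1@[58:60],P4@[59:60]
i=61 'a': node 3→10 (via fail)
i=62 'c': node 10→11  → match P0@[62:62],P3@[60:62]
i=63 'b': node 11→2 (via fail)
i=64 'a': node 2→3  → match P1@[62:64],P4@[63:64]
i=65 'a': node 3→10 (via fail)
i=66 'a': node 10→10 (via fail)
i=67 'c': node 10→11  → match P0@[67:67],P3@[65:67]
i=68 'c': node 11→1 (via fail)  → match P0@[68:68]
i=69 'c': node 1→1 (via fail)  → match P0@[69:69]
i=70 'b': node 1→2
i=71 'a': node 2→3  → match P1@[69:71],P4@[70:71]
i=72 'c': node 3→1 (via fail)  → match P0@[72:72]
i=73 'b': node 1→2

Result: [[1,4],[3,0],[3,3],[5,0],[8,0],[9,0],[11,1],[11,4],[20,4],[21,2],[22,4],[24,0],[24,3],[27,0],[27,3],[29,1],[29,4],[30,0],[31,0],[33,0],[35,1],[35,4],[36,0],[37,0],[39,1],[39,4],[41,0],[44,0],[44,3],[45,0],[46,0],[48,1],[48,4],[49,0],[51,1],[51,4],[54,4],[56,0],[56,3],[58,0],[60,1],[60,4],[62,0],[62,3],[64,1],[64,4],[67,0],[67,3],[68,0],[69,0],[71,1],[71,4],[72,0]]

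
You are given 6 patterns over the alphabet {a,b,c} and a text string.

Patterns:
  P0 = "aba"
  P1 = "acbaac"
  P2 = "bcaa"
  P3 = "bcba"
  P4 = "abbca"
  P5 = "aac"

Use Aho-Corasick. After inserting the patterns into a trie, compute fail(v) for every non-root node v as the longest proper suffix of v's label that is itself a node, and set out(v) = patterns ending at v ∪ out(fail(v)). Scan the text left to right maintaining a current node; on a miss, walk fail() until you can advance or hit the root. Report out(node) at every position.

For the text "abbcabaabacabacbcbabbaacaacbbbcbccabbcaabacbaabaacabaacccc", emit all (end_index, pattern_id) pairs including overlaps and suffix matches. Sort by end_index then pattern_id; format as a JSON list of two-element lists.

Build automaton:
Trie (insert patterns):
  0='ε' goto a→1 b→9
  1='a' goto a→18 b→2 c→4
  2='ab' goto a→3 b→15
  3='aba' goto ·  ←P0
  4='ac' goto b→5
  5='acb' goto a→6
  6='acba' goto a→7
  7='acbaa' goto c→8
  8='acbaac' goto ·  ←P1
  9='b' goto c→10
  10='bc' goto a→11 b→13
  11='bca' goto a→12
  12='bcaa' goto ·  ←P2
  13='bcb' goto a→14
  14='bcba' goto ·  ←P3
  15='abb' goto c→16
  16='abbc' goto a→17
  17='abbca' goto ·  ←P4
  18='aa' goto c→19
  19='aac' goto ·  ←P5

Failure links (BFS by depth):
  fail(1) 'a': from fail(0)=0 chase 'a': 0 ⇒ 0;  out=∅∪out(0)=∅
  fail(9) 'b': from fail(0)=0 chase 'b': 0 ⇒ 0;  out=∅∪out(0)=∅
  fail(2) 'ab': from fail(1)=0 chase 'b': 0 ⇒ 9;  out=∅∪out(9)=∅
  fail(4) 'ac': from fail(1)=0 chase 'c': 0 ⇒ 0;  out=∅∪out(0)=∅
  fail(10) 'bc': from fail(9)=0 chase 'c': 0 ⇒ 0;  out=∅∪out(0)=∅
  fail(18) 'aa': from fail(1)=0 chase 'a': 0 ⇒ 1;  out=∅∪out(1)=∅
  fail(3) 'aba': from fail(2)=9 chase 'a': 9→0 ⇒ 1;  out={0}∪out(1)={0}
  fail(5) 'acb': from fail(4)=0 chase 'b': 0 ⇒ 9;  out=∅∪out(9)=∅
  fail(11) 'bca': from fail(10)=0 chase 'a': 0 ⇒ 1;  out=∅∪out(1)=∅
  fail(13) 'bcb': from fail(10)=0 chase 'b': 0 ⇒ 9;  out=∅∪out(9)=∅
  fail(15) 'abb': from fail(2)=9 chase 'b': 9→0 ⇒ 9;  out=∅∪out(9)=∅
  fail(19) 'aac': from fail(18)=1 chase 'c': 1 ⇒ 4;  out={5}∪out(4)={5}
  fail(6) 'acba': from fail(5)=9 chase 'a': 9→0 ⇒ 1;  out=∅∪out(1)=∅
  fail(12) 'bcaa': from fail(11)=1 chase 'a': 1 ⇒ 18;  out={2}∪out(18)={2}
  fail(14) 'bcba': from fail(13)=9 chase 'a': 9→0 ⇒ 1;  out={3}∪out(1)={3}
  fail(16) 'abbc': from fail(15)=9 chase 'c': 9 ⇒ 10;  out=∅∪out(10)=∅
  fail(7) 'acbaa': from fail(6)=1 chase 'a': 1 ⇒ 18;  out=∅∪out(18)=∅
  fail(17) 'abbca': from fail(16)=10 chase 'a': 10 ⇒ 11;  out={4}∪out(11)={4}
  fail(8) 'acbaac': from fail(7)=18 chase 'c': 18 ⇒ 19;  out={1}∪out(19)={1,5}

Run:
[0] read 'a'  n0⇒n1
[1] read 'b'  n1⇒n2
[2] read 'b'  n2⇒n15
[3] read 'c'  n15⇒n16
[4] read 'a'  n16⇒n17  ** P4@[0:4]
[5] read 'b'  n17⇒n2 ·f
[6] read 'a'  n2⇒n3  ** P0@[4:6]
[7] read 'a'  n3⇒n18 ·f
[8] read 'b'  n18⇒n2 ·f
[9] read 'a'  n2⇒n3  ** P0@[7:9]
[10] read 'c'  n3⇒n4 ·f
[11] read 'a'  n4⇒n1 ·f
[12] read 'b'  n1⇒n2
[13] read 'a'  n2⇒n3  ** P0@[11:13]
[14] read 'c'  n3⇒n4 ·f
[15] read 'b'  n4⇒n5
[16] read 'c'  n5⇒n10 ·f
[17] read 'b'  n10⇒n13
[18] read 'a'  n13⇒n14  ** P3@[15:18]
[19] read 'b'  n14⇒n2 ·f
[20] read 'b'  n2⇒n15
[21] read 'a'  n15⇒n1 ·f
[22] read 'a'  n1⇒n18
[23] read 'c'  n18⇒n19  ** P5@[21:23]
[24] read 'a'  n19⇒n1 ·f
[25] read 'a'  n1⇒n18
[26] read 'c'  n18⇒n19  ** P5@[24:26]
[27] read 'b'  n19⇒n5 ·f
[28] read 'b'  n5⇒n9 ·f
[29] read 'b'  n9⇒n9 ·f
[30] read 'c'  n9⇒n10
[31] read 'b'  n10⇒n13
[32] read 'c'  n13⇒n10 ·f
[33] read 'c'  n10⇒n0 ·f
[34] read 'a'  n0⇒n1
[35] read 'b'  n1⇒n2
[36] read 'b'  n2⇒n15
[37] read 'c'  n15⇒n16
[38] read 'a'  n16⇒n17  ** P4@[34:38]
[39] read 'a'  n17⇒n12 ·f  ** P2@[36:39]
[40] read 'b'  n12⇒n2 ·f
[41] read 'a'  n2⇒n3  ** P0@[39:41]
[42] read 'c'  n3⇒n4 ·f
[43] read 'b'  n4⇒n5
[44] read 'a'  n5⇒n6
[45] read 'a'  n6⇒n7
[46] read 'b'  n7⇒n2 ·f
[47] read 'a'  n2⇒n3  ** P0@[45:47]
[48] read 'a'  n3⇒n18 ·f
[49] read 'c'  n18⇒n19  ** P5@[47:49]
[50] read 'a'  n19⇒n1 ·f
[51] read 'b'  n1⇒n2
[52] read 'a'  n2⇒n3  ** P0@[50:52]
[53] read 'a'  n3⇒n18 ·f
[54] read 'c'  n18⇒n19  ** P5@[52:54]
[55] read 'c'  n19⇒n0 ·f
[56] read 'c'  n0⇒n0
[57] read 'c'  n0⇒n0

All matches (sorted): [[4,4],[6,0],[9,0],[13,0],[18,3],[23,5],[26,5],[38,4],[39,2],[41,0],[47,0],[49,5],[52,0],[54,5]]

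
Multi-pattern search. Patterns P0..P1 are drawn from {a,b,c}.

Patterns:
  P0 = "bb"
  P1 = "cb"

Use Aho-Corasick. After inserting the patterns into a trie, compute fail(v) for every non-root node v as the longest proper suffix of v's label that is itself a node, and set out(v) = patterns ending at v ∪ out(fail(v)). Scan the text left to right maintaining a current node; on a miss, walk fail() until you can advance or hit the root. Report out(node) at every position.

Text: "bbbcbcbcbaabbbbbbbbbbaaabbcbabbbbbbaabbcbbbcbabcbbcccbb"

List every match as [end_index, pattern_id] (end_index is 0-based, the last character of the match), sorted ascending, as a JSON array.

Construct AC machine:
Trie (insert patterns):
  0='ε' goto b→1 c→3
  1='b' goto b→2
  2='bb' goto ·  ←P0
  3='c' goto b→4
  4='cb' goto ·  ←P1

Failure links (BFS by depth):
  fail(1) 'b': from fail(0)=0 chase 'b': 0 ⇒ 0;  out=∅∪out(0)=∅
  fail(3) 'c': from fail(0)=0 chase 'c': 0 ⇒ 0;  out=∅∪out(0)=∅
  fail(2) 'bb': from fail(1)=0 chase 'b': 0 ⇒ 1;  out={0}∪out(1)={0}
  fail(4) 'cb': from fail(3)=0 chase 'b': 0 ⇒ 1;  out={1}∪out(1)={1}

Run:
[0] read 'b'  n0⇒n1
[1] read 'b'  n1⇒n2  emit P0@[0:1]
[2] read 'b'  n2⇒n2 ·f  emit P0@[1:2]
[3] read 'c'  n2⇒n3 ·f
[4] read 'b'  n3⇒n4  emit P1@[3:4]
[5] read 'c'  n4⇒n3 ·f
[6] read 'b'  n3⇒n4  emit P1@[5:6]
[7] read 'c'  n4⇒n3 ·f
[8] read 'b'  n3⇒n4  emit P1@[7:8]
[9] read 'a'  n4⇒n0 ·f
[10] read 'a'  n0⇒n0
[11] read 'b'  n0⇒n1
[12] read 'b'  n1⇒n2  emit P0@[11:12]
[13] read 'b'  n2⇒n2 ·f  emit P0@[12:13]
[14] read 'b'  n2⇒n2 ·f  emit P0@[13:14]
[15] read 'b'  n2⇒n2 ·f  emit P0@[14:15]
[16] read 'b'  n2⇒n2 ·f  emit P0@[15:16]
[17] read 'b'  n2⇒n2 ·f  emit P0@[16:17]
[18] read 'b'  n2⇒n2 ·f  emit P0@[17:18]
[19] read 'b'  n2⇒n2 ·f  emit P0@[18:19]
[20] read 'b'  n2⇒n2 ·f  emit P0@[19:20]
[21] read 'a'  n2⇒n0 ·f
[22] read 'a'  n0⇒n0
[23] read 'a'  n0⇒n0
[24] read 'b'  n0⇒n1
[25] read 'b'  n1⇒n2  emit P0@[24:25]
[26] read 'c'  n2⇒n3 ·f
[27] read 'b'  n3⇒n4  emit P1@[26:27]
[28] read 'a'  n4⇒n0 ·f
[29] read 'b'  n0⇒n1
[30] read 'b'  n1⇒n2  emit P0@[29:30]
[31] read 'b'  n2⇒n2 ·f  emit P0@[30:31]
[32] read 'b'  n2⇒n2 ·f  emit P0@[31:32]
[33] read 'b'  n2⇒n2 ·f  emit P0@[32:33]
[34] read 'b'  n2⇒n2 ·f  emit P0@[33:34]
[35] read 'a'  n2⇒n0 ·f
[36] read 'a'  n0⇒n0
[37] read 'b'  n0⇒n1
[38] read 'b'  n1⇒n2  emit P0@[37:38]
[39] read 'c'  n2⇒n3 ·f
[40] read 'b'  n3⇒n4  emit P1@[39:40]
[41] read 'b'  n4⇒n2 ·f  emit P0@[40:41]
[42] read 'b'  n2⇒n2 ·f  emit P0@[41:42]
[43] read 'c'  n2⇒n3 ·f
[44] read 'b'  n3⇒n4  emit P1@[43:44]
[45] read 'a'  n4⇒n0 ·f
[46] read 'b'  n0⇒n1
[47] read 'c'  n1⇒n3 ·f
[48] read 'b'  n3⇒n4  emit P1@[47:48]
[49] read 'b'  n4⇒n2 ·f  emit P0@[48:49]
[50] read 'c'  n2⇒n3 ·f
[51] read 'c'  n3⇒n3 ·f
[52] read 'c'  n3⇒n3 ·f
[53] read 'b'  n3⇒n4  emit P1@[52:53]
[54] read 'b'  n4⇒n2 ·f  emit P0@[53:54]

All matches (sorted): [[1,0],[2,0],[4,1],[6,1],[8,1],[12,0],[13,0],[14,0],[15,0],[16,0],[17,0],[18,0],[19,0],[20,0],[25,0],[27,1],[30,0],[31,0],[32,0],[33,0],[34,0],[38,0],[40,1],[41,0],[42,0],[44,1],[48,1],[49,0],[53,1],[54,0]]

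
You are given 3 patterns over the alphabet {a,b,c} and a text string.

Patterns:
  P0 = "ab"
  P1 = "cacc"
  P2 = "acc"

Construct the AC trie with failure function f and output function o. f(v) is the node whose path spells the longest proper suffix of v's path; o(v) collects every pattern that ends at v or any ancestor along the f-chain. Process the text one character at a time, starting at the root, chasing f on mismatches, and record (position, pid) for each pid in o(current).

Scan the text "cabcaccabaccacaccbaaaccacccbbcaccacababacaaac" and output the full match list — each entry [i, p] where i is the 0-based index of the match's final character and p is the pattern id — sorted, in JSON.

Construct AC machine:
Trie nodes:
  0='ε' goto a→1 c→3
  1='a' goto b→2 c→7
  2='ab' goto ·  ←P0
  3='c' goto a→4
  4='ca' goto c→5
  5='cac' goto c→6
  6='cacc' goto ·  ←P1
  7='ac' goto c→8
  8='acc' goto ·  ←P2

BFS fail/out derivation:
  fail(1) 'a': from fail(0)=0 chase 'a': 0 ⇒ 0;  out=∅∪out(0)=∅
  fail(3) 'c': from fail(0)=0 chase 'c': 0 ⇒ 0;  out=∅∪out(0)=∅
  fail(2) 'ab': from fail(1)=0 chase 'b': 0 ⇒ 0;  out={0}∪out(0)={0}
  fail(4) 'ca': from fail(3)=0 chase 'a': 0 ⇒ 1;  out=∅∪out(1)=∅
  fail(7) 'ac': from fail(1)=0 chase 'c': 0 ⇒ 3;  out=∅∪out(3)=∅
  fail(5) 'cac': from fail(4)=1 chase 'c': 1 ⇒ 7;  out=∅∪out(7)=∅
  fail(8) 'acc': from fail(7)=3 chase 'c': 3→0 ⇒ 3;  out={2}∪out(3)={2}
  fail(6) 'cacc': from fail(5)=7 chase 'c': 7 ⇒ 8;  out={1}∪out(8)={1,2}

Run:
pos 0 'c': at 3
pos 1 'a': at 4
pos 2 'b': at 2 ·f  ** P0@[1:2]
pos 3 'c': at 3 ·f
pos 4 'a': at 4
pos 5 'c': at 5
pos 6 'c': at 6  ** P1@[3:6],P2@[4:6]
pos 7 'a': at 4 ·f
pos 8 'b': at 2 ·f  ** P0@[7:8]
pos 9 'a': at 1 ·f
pos 10 'c': at 7
pos 11 'c': at 8  ** P2@[9:11]
pos 12 'a': at 4 ·f
pos 13 'c': at 5
pos 14 'a': at 4 ·f
pos 15 'c': at 5
pos 16 'c': at 6  ** P1@[13:16],P2@[14:16]
pos 17 'b': at 0 ·f
pos 18 'a': at 1
pos 19 'a': at 1 ·f
pos 20 'a': at 1 ·f
pos 21 'c': at 7
pos 22 'c': at 8  ** P2@[20:22]
pos 23 'a': at 4 ·f
pos 24 'c': at 5
pos 25 'c': at 6  ** P1@[22:25],P2@[23:25]
pos 26 'c': at 3 ·f
pos 27 'b': at 0 ·f
pos 28 'b': at 0
pos 29 'c': at 3
pos 30 'a': at 4
pos 31 'c': at 5
pos 32 'c': at 6  ** P1@[29:32],P2@[30:32]
pos 33 'a': at 4 ·f
pos 34 'c': at 5
pos 35 'a': at 4 ·f
pos 36 'b': at 2 ·f  ** P0@[35:36]
pos 37 'a': at 1 ·f
pos 38 'b': at 2  ** P0@[37:38]
pos 39 'a': at 1 ·f
pos 40 'c': at 7
pos 41 'a': at 4 ·f
pos 42 'a': at 1 ·f
pos 43 'a': at 1 ·f
pos 44 'c': at 7

Matches: [[2,0],[6,1],[6,2],[8,0],[11,2],[16,1],[16,2],[22,2],[25,1],[25,2],[32,1],[32,2],[36,0],[38,0]]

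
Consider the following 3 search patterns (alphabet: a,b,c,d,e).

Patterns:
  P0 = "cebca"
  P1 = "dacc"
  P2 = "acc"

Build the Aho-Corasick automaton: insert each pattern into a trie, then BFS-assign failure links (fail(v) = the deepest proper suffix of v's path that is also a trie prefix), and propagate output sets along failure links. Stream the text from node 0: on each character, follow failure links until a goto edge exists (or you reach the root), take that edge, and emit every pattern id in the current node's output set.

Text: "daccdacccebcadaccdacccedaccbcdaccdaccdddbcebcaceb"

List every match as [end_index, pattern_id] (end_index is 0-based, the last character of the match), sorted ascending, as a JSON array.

Build automaton:
Trie nodes:
  n0 'ε': a→10 c→1 d→6
  n1 'c': e→2
  n2 'ce': b→3
  n3 'ceb': c→4
  n4 'cebc': a→5
  n5 'cebca': ·  ←P0
  n6 'd': a→7
  n7 'da': c→8
  n8 'dac': c→9
  n9 'dacc': ·  ←P1
  n10 'a': c→11
  n11 'ac': c→12
  n12 'acc': ·  ←P2

BFS fail/out derivation:
  fail(1) 'c': from fail(0)=0 chase 'c': 0 ⇒ 0;  out=∅∪out(0)=∅
  fail(6) 'd': from fail(0)=0 chase 'd': 0 ⇒ 0;  out=∅∪out(0)=∅
  fail(10) 'a': from fail(0)=0 chase 'a': 0 ⇒ 0;  out=∅∪out(0)=∅
  fail(2) 'ce': from fail(1)=0 chase 'e': 0 ⇒ 0;  out=∅∪out(0)=∅
  fail(7) 'da': from fail(6)=0 chase 'a': 0 ⇒ 10;  out=∅∪out(10)=∅
  fail(11) 'ac': from fail(10)=0 chase 'c': 0 ⇒ 1;  out=∅∪out(1)=∅
  fail(3) 'ceb': from fail(2)=0 chase 'b': 0 ⇒ 0;  out=∅∪out(0)=∅
  fail(8) 'dac': from fail(7)=10 chase 'c': 10 ⇒ 11;  out=∅∪out(11)=∅
  fail(12) 'acc': from fail(11)=1 chase 'c': 1→0 ⇒ 1;  out={2}∪out(1)={2}
  fail(4) 'cebc': from fail(3)=0 chase 'c': 0 ⇒ 1;  out=∅∪out(1)=∅
  fail(9) 'dacc': from fail(8)=11 chase 'c': 11 ⇒ 12;  out={1}∪out(12)={1,2}
  fail(5) 'cebca': from fail(4)=1 chase 'a': 1→0 ⇒ 10;  out={0}∪out(10)={0}

Scan:
i=0 'd': node 0→6
i=1 'a': node 6→7
i=2 'c': node 7→8
i=3 'c': node 8→9  ** P1@[0:3],P2@[1:3]
i=4 'd': node 9→6 (fail-walked)
i=5 'a': node 6→7
i=6 'c': node 7→8
i=7 'c': node 8→9  ** P1@[4:7],P2@[5:7]
i=8 'c': node 9→1 (fail-walked)
i=9 'e': node 1→2
i=10 'b': node 2→3
i=11 'c': node 3→4
i=12 'a': node 4→5  ** P0@[8:12]
i=13 'd': node 5→6 (fail-walked)
i=14 'a': node 6→7
i=15 'c': node 7→8
i=16 'c': node 8→9  ** P1@[13:16],P2@[14:16]
i=17 'd': node 9→6 (fail-walked)
i=18 'a': node 6→7
i=19 'c': node 7→8
i=20 'c': node 8→9  ** P1@[17:20],P2@[18:20]
i=21 'c': node 9→1 (fail-walked)
i=22 'e': node 1→2
i=23 'd': node 2→6 (fail-walked)
i=24 'a': node 6→7
i=25 'c': node 7→8
i=26 'c': node 8→9  ** P1@[23:26],P2@[24:26]
i=27 'b': node 9→0 (fail-walked)
i=28 'c': node 0→1
i=29 'd': node 1→6 (fail-walked)
i=30 'a': node 6→7
i=31 'c': node 7→8
i=32 'c': node 8→9  ** P1@[29:32],P2@[30:32]
i=33 'd': node 9→6 (fail-walked)
i=34 'a': node 6→7
i=35 'c': node 7→8
i=36 'c': node 8→9  ** P1@[33:36],P2@[34:36]
i=37 'd': node 9→6 (fail-walked)
i=38 'd': node 6→6 (fail-walked)
i=39 'd': node 6→6 (fail-walked)
i=40 'b': node 6→0 (fail-walked)
i=41 'c': node 0→1
i=42 'e': node 1→2
i=43 'b': node 2→3
i=44 'c': node 3→4
i=45 'a': node 4→5  ** P0@[41:45]
i=46 'c': node 5→11 (fail-walked)
i=47 'e': node 11→2 (fail-walked)
i=48 'b': node 2→3

All matches (sorted): [[3,1],[3,2],[7,1],[7,2],[12,0],[16,1],[16,2],[20,1],[20,2],[26,1],[26,2],[32,1],[32,2],[36,1],[36,2],[45,0]]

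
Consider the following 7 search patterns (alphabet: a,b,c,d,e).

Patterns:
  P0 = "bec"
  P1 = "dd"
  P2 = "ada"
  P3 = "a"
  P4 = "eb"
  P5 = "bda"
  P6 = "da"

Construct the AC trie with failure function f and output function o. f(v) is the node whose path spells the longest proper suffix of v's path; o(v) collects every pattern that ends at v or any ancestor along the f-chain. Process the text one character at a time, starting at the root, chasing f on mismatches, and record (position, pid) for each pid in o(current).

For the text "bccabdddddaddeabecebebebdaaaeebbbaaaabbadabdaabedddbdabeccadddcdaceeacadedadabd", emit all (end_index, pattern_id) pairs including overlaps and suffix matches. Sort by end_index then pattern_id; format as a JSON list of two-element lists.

Construct AC machine:
Trie nodes:
  n0 'ε': a→6 b→1 d→4 e→9
  n1 'b': d→11 e→2
  n2 'be': c→3
  n3 'bec': ·  [P0 ends]
  n4 'd': a→13 d→5
  n5 'dd': ·  [P1 ends]
  n6 'a': d→7  [P3 ends]
  n7 'ad': a→8
  n8 'ada': ·  [P2 ends]
  n9 'e': b→10
  n10 'eb': ·  [P4 ends]
  n11 'bd': a→12
  n12 'bda': ·  [P5 ends]
  n13 'da': ·  [P6 ends]

Failure links (BFS by depth):
  fail(1) 'b': from fail(0)=0 chase 'b': 0 ⇒ 0;  out=∅∪out(0)=∅
  fail(4) 'd': from fail(0)=0 chase 'd': 0 ⇒ 0;  out=∅∪out(0)=∅
  fail(6) 'a': from fail(0)=0 chase 'a': 0 ⇒ 0;  out={3}∪out(0)={3}
  fail(9) 'e': from fail(0)=0 chase 'e': 0 ⇒ 0;  out=∅∪out(0)=∅
  fail(2) 'be': from fail(1)=0 chase 'e': 0 ⇒ 9;  out=∅∪out(9)=∅
  fail(5) 'dd': from fail(4)=0 chase 'd': 0 ⇒ 4;  out={1}∪out(4)={1}
  fail(7) 'ad': from fail(6)=0 chase 'd': 0 ⇒ 4;  out=∅∪out(4)=∅
  fail(10) 'eb': from fail(9)=0 chase 'b': 0 ⇒ 1;  out={4}∪out(1)={4}
  fail(11) 'bd': from fail(1)=0 chase 'd': 0 ⇒ 4;  out=∅∪out(4)=∅
  fail(13) 'da': from fail(4)=0 chase 'a': 0 ⇒ 6;  out={6}∪out(6)={3,6}
  fail(3) 'bec': from fail(2)=9 chase 'c': 9→0 ⇒ 0;  out={0}∪out(0)={0}
  fail(8) 'ada': from fail(7)=4 chase 'a': 4 ⇒ 13;  out={2}∪out(13)={2,3,6}
  fail(12) 'bda': from fail(11)=4 chase 'a': 4 ⇒ 13;  out={5}∪out(13)={3,5,6}

Run:
i=0 'b': node 0→1
i=1 'c': node 1→0 ·f
i=2 'c': node 0→0
i=3 'a': node 0→6  emit P3@[3:3]
i=4 'b': node 6→1 ·f
i=5 'd': node 1→11
i=6 'd': node 11→5 ·f  emit P1@[5:6]
i=7 'd': node 5→5 ·f  emit P1@[6:7]
i=8 'd': node 5→5 ·f  emit P1@[7:8]
i=9 'd': node 5→5 ·f  emit P1@[8:9]
i=10 'a': node 5→13 ·f  emit P3@[10:10],P6@[9:10]
i=11 'd': node 13→7 ·f
i=12 'd': node 7→5 ·f  emit P1@[11:12]
i=13 'e': node 5→9 ·f
i=14 'a': node 9→6 ·f  emit P3@[14:14]
i=15 'b': node 6→1 ·f
i=16 'e': node 1→2
i=17 'c': node 2→3  emit P0@[15:17]
i=18 'e': node 3→9 ·f
i=19 'b': node 9→10  emit P4@[18:19]
i=20 'e': node 10→2 ·f
i=21 'b': node 2→10 ·f  emit P4@[20:21]
i=22 'e': node 10→2 ·f
i=23 'b': node 2→10 ·f  emit P4@[22:23]
i=24 'd': node 10→11 ·f
i=25 'a': node 11→12  emit P3@[25:25],P5@[23:25],P6@[24:25]
i=26 'a': node 12→6 ·f  emit P3@[26:26]
i=27 'a': node 6→6 ·f  emit P3@[27:27]
i=28 'e': node 6→9 ·f
i=29 'e': node 9→9 ·f
i=30 'b': node 9→10  emit P4@[29:30]
i=31 'b': node 10→1 ·f
i=32 'b': node 1→1 ·f
i=33 'a': node 1→6 ·f  emit P3@[33:33]
i=34 'a': node 6→6 ·f  emit P3@[34:34]
i=35 'a': node 6→6 ·f  emit P3@[35:35]
i=36 'a': node 6→6 ·f  emit P3@[36:36]
i=37 'b': node 6→1 ·f
i=38 'b': node 1→1 ·f
i=39 'a': node 1→6 ·f  emit P3@[39:39]
i=40 'd': node 6→7
i=41 'a': node 7→8  emit P2@[39:41],P3@[41:41],P6@[40:41]
i=42 'b': node 8→1 ·f
i=43 'd': node 1→11
i=44 'a': node 11→12  emit P3@[44:44],P5@[42:44],P6@[43:44]
i=45 'a': node 12→6 ·f  emit P3@[45:45]
i=46 'b': node 6→1 ·f
i=47 'e': node 1→2
i=48 'd': node 2→4 ·f
i=49 'd': node 4→5  emit P1@[48:49]
i=50 'd': node 5→5 ·f  emit P1@[49:50]
i=51 'b': node 5→1 ·f
i=52 'd': node 1→11
i=53 'a': node 11→12  emit P3@[53:53],P5@[51:53],P6@[52:53]
i=54 'b': node 12→1 ·f
i=55 'e': node 1→2
i=56 'c': node 2→3  emit P0@[54:56]
i=57 'c': node 3→0 ·f
i=58 'a': node 0→6  emit P3@[58:58]
i=59 'd': node 6→7
i=60 'd': node 7→5 ·f  emit P1@[59:60]
i=61 'd': node 5→5 ·f  emit P1@[60:61]
i=62 'c': node 5→0 ·f
i=63 'd': node 0→4
i=64 'a': node 4→13  emit P3@[64:64],P6@[63:64]
i=65 'c': node 13→0 ·f
i=66 'e': node 0→9
i=67 'e': node 9→9 ·f
i=68 'a': node 9→6 ·f  emit P3@[68:68]
i=69 'c': node 6→0 ·f
i=70 'a': node 0→6  emit P3@[70:70]
i=71 'd': node 6→7
i=72 'e': node 7→9 ·f
i=73 'd': node 9→4 ·f
i=74 'a': node 4→13  emit P3@[74:74],P6@[73:74]
i=75 'd': node 13→7 ·f
i=76 'a': node 7→8  emit P2@[74:76],P3@[76:76],P6@[75:76]
i=77 'b': node 8→1 ·f
i=78 'd': node 1→11

Matches: [[3,3],[6,1],[7,1],[8,1],[9,1],[10,3],[10,6],[12,1],[14,3],[17,0],[19,4],[21,4],[23,4],[25,3],[25,5],[25,6],[26,3],[27,3],[30,4],[33,3],[34,3],[35,3],[36,3],[39,3],[41,2],[41,3],[41,6],[44,3],[44,5],[44,6],[45,3],[49,1],[50,1],[53,3],[53,5],[53,6],[56,0],[58,3],[60,1],[61,1],[64,3],[64,6],[68,3],[70,3],[74,3],[74,6],[76,2],[76,3],[76,6]]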